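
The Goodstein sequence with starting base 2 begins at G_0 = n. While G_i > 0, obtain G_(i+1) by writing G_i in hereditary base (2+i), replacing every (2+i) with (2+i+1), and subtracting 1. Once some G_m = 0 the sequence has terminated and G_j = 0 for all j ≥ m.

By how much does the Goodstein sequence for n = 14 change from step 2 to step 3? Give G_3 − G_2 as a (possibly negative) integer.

17469

step 0: 14 = 2^(2 + 1) + 2^2 + 2; sub 3 for 2: 3^(3 + 1) + 3^3 + 3; = 111; G_1 = 111−1 = 110
step 1: 110 = 3^(3 + 1) + 3^3 + 2; sub 4 for 3: 4^(4 + 1) + 4^4 + 2; = 1282; G_2 = 1282−1 = 1281
step 2: 1281 = 4^(4 + 1) + 4^4 + 1; sub 5 for 4: 5^(5 + 1) + 5^5 + 1; = 18751; G_3 = 18751−1 = 18750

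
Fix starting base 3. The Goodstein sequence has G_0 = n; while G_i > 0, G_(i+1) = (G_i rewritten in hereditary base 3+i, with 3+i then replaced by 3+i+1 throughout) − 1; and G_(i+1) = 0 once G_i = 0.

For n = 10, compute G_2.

24

[0] 10 ≡ 3^2 + 1 (base 3). Lift 4: 17. −1: 16.
[1] 16 ≡ 4^2 (base 4). Lift 5: 25. −1: 24.
[2] 24 ≡ 4·5 + 4 (base 5). Lift 6: 28. −1: 27.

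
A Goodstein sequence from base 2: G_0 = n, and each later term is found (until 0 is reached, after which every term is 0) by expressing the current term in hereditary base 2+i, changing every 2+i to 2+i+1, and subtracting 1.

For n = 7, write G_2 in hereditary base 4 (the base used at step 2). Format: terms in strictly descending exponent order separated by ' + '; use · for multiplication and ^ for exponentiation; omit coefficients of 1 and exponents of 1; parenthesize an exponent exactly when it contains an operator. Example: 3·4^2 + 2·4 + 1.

i=0: 7 = 2^2 + 2 + 1 (b=2); 2→3: 3^3 + 3 + 1 = 31; 31−1 = 30
i=1: 30 = 3^3 + 3 (b=3); 3→4: 4^4 + 4 = 260; 260−1 = 259
i=2: 259 = 4^4 + 3 (b=4); 4→5: 5^5 + 3 = 3128; 3128−1 = 3127

4^4 + 3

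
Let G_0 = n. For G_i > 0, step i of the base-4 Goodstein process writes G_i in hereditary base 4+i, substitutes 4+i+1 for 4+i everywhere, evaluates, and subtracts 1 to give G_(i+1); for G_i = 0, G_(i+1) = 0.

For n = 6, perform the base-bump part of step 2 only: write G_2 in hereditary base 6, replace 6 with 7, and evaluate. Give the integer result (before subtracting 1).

G_0 = 6. HB_4(6) = 4 + 2. Bump = 7. G_1 = 6.
G_1 = 6. HB_5(6) = 5 + 1. Bump = 7. G_2 = 6.
G_2 = 6. HB_6(6) = 6. Bump = 7. G_3 = 6.

7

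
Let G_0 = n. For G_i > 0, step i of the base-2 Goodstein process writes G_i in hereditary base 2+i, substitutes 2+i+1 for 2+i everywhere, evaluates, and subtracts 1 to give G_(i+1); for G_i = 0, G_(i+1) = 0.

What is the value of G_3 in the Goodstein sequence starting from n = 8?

6310

i=0: 8 = 2^(2 + 1) (b=2); 2→3: 3^(3 + 1) = 81; 81−1 = 80
i=1: 80 = 2·3^3 + 2·3^2 + 2·3 + 2 (b=3); 3→4: 2·4^4 + 2·4^2 + 2·4 + 2 = 554; 554−1 = 553
i=2: 553 = 2·4^4 + 2·4^2 + 2·4 + 1 (b=4); 4→5: 2·5^5 + 2·5^2 + 2·5 + 1 = 6311; 6311−1 = 6310
i=3: 6310 = 2·5^5 + 2·5^2 + 2·5 (b=5); 5→6: 2·6^6 + 2·6^2 + 2·6 = 93396; 93396−1 = 93395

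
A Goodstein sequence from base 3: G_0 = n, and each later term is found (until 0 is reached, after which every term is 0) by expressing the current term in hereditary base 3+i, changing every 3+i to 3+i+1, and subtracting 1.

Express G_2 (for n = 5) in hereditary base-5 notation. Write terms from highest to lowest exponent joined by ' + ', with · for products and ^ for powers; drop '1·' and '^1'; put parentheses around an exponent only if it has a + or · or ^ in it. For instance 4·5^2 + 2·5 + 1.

i=0: 5 = 3 + 2 (b=3); 3→4: 4 + 2 = 6; 6−1 = 5
i=1: 5 = 4 + 1 (b=4); 4→5: 5 + 1 = 6; 6−1 = 5
i=2: 5 = 5 (b=5); 5→6: 6 = 6; 6−1 = 5

5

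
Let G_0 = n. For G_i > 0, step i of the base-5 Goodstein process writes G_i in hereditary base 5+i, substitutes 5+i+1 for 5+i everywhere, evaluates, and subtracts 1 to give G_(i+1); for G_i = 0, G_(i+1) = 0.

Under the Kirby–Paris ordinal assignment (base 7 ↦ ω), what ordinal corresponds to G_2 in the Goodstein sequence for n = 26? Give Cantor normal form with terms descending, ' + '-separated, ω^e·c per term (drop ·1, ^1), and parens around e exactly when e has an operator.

(0) 26|_5 = 5^2 + 1 ↦ 6^2 + 1|_6 = 37 ⇒ 36
(1) 36|_6 = 6^2 ↦ 7^2|_7 = 49 ⇒ 48
(2) 48|_7 = 6·7 + 6 ↦ 6·8 + 6|_8 = 54 ⇒ 53

ω·6 + 6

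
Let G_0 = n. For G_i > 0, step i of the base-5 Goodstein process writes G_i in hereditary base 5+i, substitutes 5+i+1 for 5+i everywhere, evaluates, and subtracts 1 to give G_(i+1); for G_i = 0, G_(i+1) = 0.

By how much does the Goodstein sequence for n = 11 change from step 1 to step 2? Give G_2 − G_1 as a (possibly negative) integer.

1

step 0: 11 = 2·5 + 1; sub 6 for 5: 2·6 + 1; = 13; G_1 = 13−1 = 12
step 1: 12 = 2·6; sub 7 for 6: 2·7; = 14; G_2 = 14−1 = 13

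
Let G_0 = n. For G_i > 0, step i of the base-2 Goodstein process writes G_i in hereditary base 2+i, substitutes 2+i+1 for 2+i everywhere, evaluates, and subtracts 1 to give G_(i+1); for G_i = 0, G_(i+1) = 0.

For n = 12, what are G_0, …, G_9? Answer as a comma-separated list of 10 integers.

G_0=12  [base 2] 2^(2 + 1) + 2^2  →[2↦3]→  3^(3 + 1) + 3^3 = 108  −1 ⇒ G_1=107
G_1=107  [base 3] 3^(3 + 1) + 2·3^2 + 2·3 + 2  →[3↦4]→  4^(4 + 1) + 2·4^2 + 2·4 + 2 = 1066  −1 ⇒ G_2=1065
G_2=1065  [base 4] 4^(4 + 1) + 2·4^2 + 2·4 + 1  →[4↦5]→  5^(5 + 1) + 2·5^2 + 2·5 + 1 = 15686  −1 ⇒ G_3=15685
G_3=15685  [base 5] 5^(5 + 1) + 2·5^2 + 2·5  →[5↦6]→  6^(6 + 1) + 2·6^2 + 2·6 = 280020  −1 ⇒ G_4=280019
G_4=280019  [base 6] 6^(6 + 1) + 2·6^2 + 6 + 5  →[6↦7]→  7^(7 + 1) + 2·7^2 + 7 + 5 = 5764911  −1 ⇒ G_5=5764910
G_5=5764910  [base 7] 7^(7 + 1) + 2·7^2 + 7 + 4  →[7↦8]→  8^(8 + 1) + 2·8^2 + 8 + 4 = 134217868  −1 ⇒ G_6=134217867
G_6=134217867  [base 8] 8^(8 + 1) + 2·8^2 + 8 + 3  →[8↦9]→  9^(9 + 1) + 2·9^2 + 9 + 3 = 3486784575  −1 ⇒ G_7=3486784574
G_7=3486784574  [base 9] 9^(9 + 1) + 2·9^2 + 9 + 2  →[9↦10]→  10^(10 + 1) + 2·10^2 + 10 + 2 = 100000000212  −1 ⇒ G_8=100000000211
G_8=100000000211  [base 10] 10^(10 + 1) + 2·10^2 + 10 + 1  →[10↦11]→  11^(11 + 1) + 2·11^2 + 11 + 1 = 3138428376975  −1 ⇒ G_9=3138428376974

12, 107, 1065, 15685, 280019, 5764910, 134217867, 3486784574, 100000000211, 3138428376974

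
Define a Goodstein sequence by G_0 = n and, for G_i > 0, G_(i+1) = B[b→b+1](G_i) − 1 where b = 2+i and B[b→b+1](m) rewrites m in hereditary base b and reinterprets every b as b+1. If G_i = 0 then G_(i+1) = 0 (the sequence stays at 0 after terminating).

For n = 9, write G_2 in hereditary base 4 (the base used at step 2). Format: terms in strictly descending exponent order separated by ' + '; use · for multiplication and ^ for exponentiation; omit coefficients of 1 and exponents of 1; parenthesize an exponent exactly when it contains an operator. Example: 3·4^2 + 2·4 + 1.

3·4^4 + 3·4^3 + 3·4^2 + 3·4 + 3

i=0: 9 = 2^(2 + 1) + 1 (b=2); 2→3: 3^(3 + 1) + 1 = 82; 82−1 = 81
i=1: 81 = 3^(3 + 1) (b=3); 3→4: 4^(4 + 1) = 1024; 1024−1 = 1023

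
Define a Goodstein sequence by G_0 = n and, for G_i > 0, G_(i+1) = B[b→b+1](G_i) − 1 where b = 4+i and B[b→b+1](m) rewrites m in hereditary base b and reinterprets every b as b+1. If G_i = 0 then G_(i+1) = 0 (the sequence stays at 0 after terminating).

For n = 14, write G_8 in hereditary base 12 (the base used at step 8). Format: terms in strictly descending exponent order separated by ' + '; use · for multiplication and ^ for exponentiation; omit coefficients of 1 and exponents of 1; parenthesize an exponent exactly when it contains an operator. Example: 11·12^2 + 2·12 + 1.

2·12 + 1

14 —HB4→ 3·4 + 2 —bump→ 3·5 + 2 = 17 —(−1)→ 16
16 —HB5→ 3·5 + 1 —bump→ 3·6 + 1 = 19 —(−1)→ 18
18 —HB6→ 3·6 —bump→ 3·7 = 21 —(−1)→ 20
20 —HB7→ 2·7 + 6 —bump→ 2·8 + 6 = 22 —(−1)→ 21
21 —HB8→ 2·8 + 5 —bump→ 2·9 + 5 = 23 —(−1)→ 22
22 —HB9→ 2·9 + 4 —bump→ 2·10 + 4 = 24 —(−1)→ 23
23 —HB10→ 2·10 + 3 —bump→ 2·11 + 3 = 25 —(−1)→ 24
24 —HB11→ 2·11 + 2 —bump→ 2·12 + 2 = 26 —(−1)→ 25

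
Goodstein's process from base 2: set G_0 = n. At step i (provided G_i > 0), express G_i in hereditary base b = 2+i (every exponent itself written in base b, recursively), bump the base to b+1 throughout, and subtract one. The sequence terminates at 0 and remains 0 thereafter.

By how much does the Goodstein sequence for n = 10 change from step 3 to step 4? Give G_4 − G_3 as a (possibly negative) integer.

264310

[0] 10 ≡ 2^(2 + 1) + 2 (base 2). Lift 3: 84. −1: 83.
[1] 83 ≡ 3^(3 + 1) + 2 (base 3). Lift 4: 1026. −1: 1025.
[2] 1025 ≡ 4^(4 + 1) + 1 (base 4). Lift 5: 15626. −1: 15625.
[3] 15625 ≡ 5^(5 + 1) (base 5). Lift 6: 279936. −1: 279935.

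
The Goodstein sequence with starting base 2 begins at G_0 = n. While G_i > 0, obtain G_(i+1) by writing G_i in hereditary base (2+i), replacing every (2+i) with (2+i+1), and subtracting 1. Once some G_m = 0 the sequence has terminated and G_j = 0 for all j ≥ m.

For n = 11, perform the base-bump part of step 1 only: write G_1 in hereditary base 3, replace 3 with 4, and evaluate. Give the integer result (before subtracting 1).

1028

[0] 11 ≡ 2^(2 + 1) + 2 + 1 (base 2). Lift 3: 85. −1: 84.
[1] 84 ≡ 3^(3 + 1) + 3 (base 3). Lift 4: 1028. −1: 1027.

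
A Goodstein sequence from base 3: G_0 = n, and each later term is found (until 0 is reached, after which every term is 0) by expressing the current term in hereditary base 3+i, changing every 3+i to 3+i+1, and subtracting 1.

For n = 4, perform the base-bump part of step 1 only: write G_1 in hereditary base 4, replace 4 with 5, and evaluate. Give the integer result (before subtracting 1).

5

step 0: 4 = 3 + 1; sub 4 for 3: 4 + 1; = 5; G_1 = 5−1 = 4
step 1: 4 = 4; sub 5 for 4: 5; = 5; G_2 = 5−1 = 4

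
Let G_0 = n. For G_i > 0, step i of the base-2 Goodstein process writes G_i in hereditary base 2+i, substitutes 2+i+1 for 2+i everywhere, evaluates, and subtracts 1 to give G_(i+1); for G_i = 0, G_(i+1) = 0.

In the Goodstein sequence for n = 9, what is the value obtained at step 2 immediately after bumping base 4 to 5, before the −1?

step 0: 9 = 2^(2 + 1) + 1; sub 3 for 2: 3^(3 + 1) + 1; = 82; G_1 = 82−1 = 81
step 1: 81 = 3^(3 + 1); sub 4 for 3: 4^(4 + 1); = 1024; G_2 = 1024−1 = 1023

9843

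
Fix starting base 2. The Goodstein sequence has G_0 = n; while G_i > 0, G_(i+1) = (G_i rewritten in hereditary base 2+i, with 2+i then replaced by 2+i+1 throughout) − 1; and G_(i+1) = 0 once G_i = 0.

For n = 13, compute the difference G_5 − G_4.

G_0=13  [base 2] 2^(2 + 1) + 2^2 + 1  →[2↦3]→  3^(3 + 1) + 3^3 + 1 = 109  −1 ⇒ G_1=108
G_1=108  [base 3] 3^(3 + 1) + 3^3  →[3↦4]→  4^(4 + 1) + 4^4 = 1280  −1 ⇒ G_2=1279
G_2=1279  [base 4] 4^(4 + 1) + 3·4^3 + 3·4^2 + 3·4 + 3  →[4↦5]→  5^(5 + 1) + 3·5^3 + 3·5^2 + 3·5 + 3 = 16093  −1 ⇒ G_3=16092
G_3=16092  [base 5] 5^(5 + 1) + 3·5^3 + 3·5^2 + 3·5 + 2  →[5↦6]→  6^(6 + 1) + 3·6^3 + 3·6^2 + 3·6 + 2 = 280712  −1 ⇒ G_4=280711
G_4=280711  [base 6] 6^(6 + 1) + 3·6^3 + 3·6^2 + 3·6 + 1  →[6↦7]→  7^(7 + 1) + 3·7^3 + 3·7^2 + 3·7 + 1 = 5765999  −1 ⇒ G_5=5765998

5485287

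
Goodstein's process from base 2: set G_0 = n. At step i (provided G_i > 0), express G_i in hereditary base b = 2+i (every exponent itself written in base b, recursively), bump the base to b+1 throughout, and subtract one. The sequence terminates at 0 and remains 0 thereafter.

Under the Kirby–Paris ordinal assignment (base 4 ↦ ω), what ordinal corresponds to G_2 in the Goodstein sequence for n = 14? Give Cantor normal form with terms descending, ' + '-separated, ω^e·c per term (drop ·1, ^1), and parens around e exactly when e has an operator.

G_0 = 14. HB_2(14) = 2^(2 + 1) + 2^2 + 2. Bump = 111. G_1 = 110.
G_1 = 110. HB_3(110) = 3^(3 + 1) + 3^3 + 2. Bump = 1282. G_2 = 1281.
G_2 = 1281. HB_4(1281) = 4^(4 + 1) + 4^4 + 1. Bump = 18751. G_3 = 18750.

ω^(ω + 1) + ω^ω + 1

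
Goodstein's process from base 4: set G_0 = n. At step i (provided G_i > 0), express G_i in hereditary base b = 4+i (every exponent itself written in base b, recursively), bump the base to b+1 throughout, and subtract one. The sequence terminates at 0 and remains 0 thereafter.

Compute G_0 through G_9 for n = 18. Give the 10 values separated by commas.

18, 26, 36, 48, 53, 58, 63, 68, 73, 78

18 —HB4→ 4^2 + 2 —bump→ 5^2 + 2 = 27 —(−1)→ 26
26 —HB5→ 5^2 + 1 —bump→ 6^2 + 1 = 37 —(−1)→ 36
36 —HB6→ 6^2 —bump→ 7^2 = 49 —(−1)→ 48
48 —HB7→ 6·7 + 6 —bump→ 6·8 + 6 = 54 —(−1)→ 53
53 —HB8→ 6·8 + 5 —bump→ 6·9 + 5 = 59 —(−1)→ 58
58 —HB9→ 6·9 + 4 —bump→ 6·10 + 4 = 64 —(−1)→ 63
63 —HB10→ 6·10 + 3 —bump→ 6·11 + 3 = 69 —(−1)→ 68
68 —HB11→ 6·11 + 2 —bump→ 6·12 + 2 = 74 —(−1)→ 73
73 —HB12→ 6·12 + 1 —bump→ 6·13 + 1 = 79 —(−1)→ 78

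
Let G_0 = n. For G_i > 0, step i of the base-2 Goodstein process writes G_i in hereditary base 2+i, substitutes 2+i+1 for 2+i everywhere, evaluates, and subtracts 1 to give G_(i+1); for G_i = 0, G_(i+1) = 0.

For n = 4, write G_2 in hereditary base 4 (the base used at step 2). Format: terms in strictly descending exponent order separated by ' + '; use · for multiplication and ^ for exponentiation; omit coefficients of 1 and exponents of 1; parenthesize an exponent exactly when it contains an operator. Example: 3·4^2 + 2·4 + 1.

2·4^2 + 2·4 + 1

step 0: 4 = 2^2; sub 3 for 2: 3^3; = 27; G_1 = 27−1 = 26
step 1: 26 = 2·3^2 + 2·3 + 2; sub 4 for 3: 2·4^2 + 2·4 + 2; = 42; G_2 = 42−1 = 41
step 2: 41 = 2·4^2 + 2·4 + 1; sub 5 for 4: 2·5^2 + 2·5 + 1; = 61; G_3 = 61−1 = 60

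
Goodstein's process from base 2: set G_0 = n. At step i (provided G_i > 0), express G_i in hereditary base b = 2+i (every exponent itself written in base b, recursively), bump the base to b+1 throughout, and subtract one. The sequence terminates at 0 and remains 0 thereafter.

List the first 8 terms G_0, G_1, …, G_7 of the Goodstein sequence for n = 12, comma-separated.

12, 107, 1065, 15685, 280019, 5764910, 134217867, 3486784574

[0] 12 ≡ 2^(2 + 1) + 2^2 (base 2). Lift 3: 108. −1: 107.
[1] 107 ≡ 3^(3 + 1) + 2·3^2 + 2·3 + 2 (base 3). Lift 4: 1066. −1: 1065.
[2] 1065 ≡ 4^(4 + 1) + 2·4^2 + 2·4 + 1 (base 4). Lift 5: 15686. −1: 15685.
[3] 15685 ≡ 5^(5 + 1) + 2·5^2 + 2·5 (base 5). Lift 6: 280020. −1: 280019.
[4] 280019 ≡ 6^(6 + 1) + 2·6^2 + 6 + 5 (base 6). Lift 7: 5764911. −1: 5764910.
[5] 5764910 ≡ 7^(7 + 1) + 2·7^2 + 7 + 4 (base 7). Lift 8: 134217868. −1: 134217867.
[6] 134217867 ≡ 8^(8 + 1) + 2·8^2 + 8 + 3 (base 8). Lift 9: 3486784575. −1: 3486784574.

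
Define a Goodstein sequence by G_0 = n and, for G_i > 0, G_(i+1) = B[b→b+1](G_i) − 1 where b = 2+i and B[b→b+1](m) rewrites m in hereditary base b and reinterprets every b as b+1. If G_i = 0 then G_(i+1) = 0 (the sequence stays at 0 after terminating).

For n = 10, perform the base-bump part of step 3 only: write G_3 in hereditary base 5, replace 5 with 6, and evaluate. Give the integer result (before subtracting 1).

279936

(0) 10|_2 = 2^(2 + 1) + 2 ↦ 3^(3 + 1) + 3|_3 = 84 ⇒ 83
(1) 83|_3 = 3^(3 + 1) + 2 ↦ 4^(4 + 1) + 2|_4 = 1026 ⇒ 1025
(2) 1025|_4 = 4^(4 + 1) + 1 ↦ 5^(5 + 1) + 1|_5 = 15626 ⇒ 15625
(3) 15625|_5 = 5^(5 + 1) ↦ 6^(6 + 1)|_6 = 279936 ⇒ 279935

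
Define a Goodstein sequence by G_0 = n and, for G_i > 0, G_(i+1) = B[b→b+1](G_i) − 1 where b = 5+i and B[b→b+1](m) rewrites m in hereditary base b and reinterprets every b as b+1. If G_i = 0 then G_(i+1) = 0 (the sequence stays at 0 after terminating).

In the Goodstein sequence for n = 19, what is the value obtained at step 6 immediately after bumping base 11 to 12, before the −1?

G_0=19  [base 5] 3·5 + 4  →[5↦6]→  3·6 + 4 = 22  −1 ⇒ G_1=21
G_1=21  [base 6] 3·6 + 3  →[6↦7]→  3·7 + 3 = 24  −1 ⇒ G_2=23
G_2=23  [base 7] 3·7 + 2  →[7↦8]→  3·8 + 2 = 26  −1 ⇒ G_3=25
G_3=25  [base 8] 3·8 + 1  →[8↦9]→  3·9 + 1 = 28  −1 ⇒ G_4=27
G_4=27  [base 9] 3·9  →[9↦10]→  3·10 = 30  −1 ⇒ G_5=29
G_5=29  [base 10] 2·10 + 9  →[10↦11]→  2·11 + 9 = 31  −1 ⇒ G_6=30
G_6=30  [base 11] 2·11 + 8  →[11↦12]→  2·12 + 8 = 32  −1 ⇒ G_7=31

32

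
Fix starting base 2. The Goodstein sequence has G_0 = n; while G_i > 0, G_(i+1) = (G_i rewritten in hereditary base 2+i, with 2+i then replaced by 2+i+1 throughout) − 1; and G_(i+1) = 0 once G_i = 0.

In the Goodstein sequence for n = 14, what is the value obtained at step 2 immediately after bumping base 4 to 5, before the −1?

18751

[0] 14 ≡ 2^(2 + 1) + 2^2 + 2 (base 2). Lift 3: 111. −1: 110.
[1] 110 ≡ 3^(3 + 1) + 3^3 + 2 (base 3). Lift 4: 1282. −1: 1281.
[2] 1281 ≡ 4^(4 + 1) + 4^4 + 1 (base 4). Lift 5: 18751. −1: 18750.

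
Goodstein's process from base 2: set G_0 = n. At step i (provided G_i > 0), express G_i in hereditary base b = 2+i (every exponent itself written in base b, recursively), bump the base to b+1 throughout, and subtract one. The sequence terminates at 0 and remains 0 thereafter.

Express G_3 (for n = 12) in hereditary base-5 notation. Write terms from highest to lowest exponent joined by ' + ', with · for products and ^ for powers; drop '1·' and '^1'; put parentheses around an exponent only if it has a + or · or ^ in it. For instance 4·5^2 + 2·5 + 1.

5^(5 + 1) + 2·5^2 + 2·5

[0] 12 ≡ 2^(2 + 1) + 2^2 (base 2). Lift 3: 108. −1: 107.
[1] 107 ≡ 3^(3 + 1) + 2·3^2 + 2·3 + 2 (base 3). Lift 4: 1066. −1: 1065.
[2] 1065 ≡ 4^(4 + 1) + 2·4^2 + 2·4 + 1 (base 4). Lift 5: 15686. −1: 15685.
[3] 15685 ≡ 5^(5 + 1) + 2·5^2 + 2·5 (base 5). Lift 6: 280020. −1: 280019.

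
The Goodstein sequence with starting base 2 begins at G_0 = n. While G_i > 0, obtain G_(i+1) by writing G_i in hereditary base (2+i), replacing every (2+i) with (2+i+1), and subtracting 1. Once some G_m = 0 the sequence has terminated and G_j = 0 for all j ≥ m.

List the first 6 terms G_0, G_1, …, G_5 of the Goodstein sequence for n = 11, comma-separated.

[0] 11 ≡ 2^(2 + 1) + 2 + 1 (base 2). Lift 3: 85. −1: 84.
[1] 84 ≡ 3^(3 + 1) + 3 (base 3). Lift 4: 1028. −1: 1027.
[2] 1027 ≡ 4^(4 + 1) + 3 (base 4). Lift 5: 15628. −1: 15627.
[3] 15627 ≡ 5^(5 + 1) + 2 (base 5). Lift 6: 279938. −1: 279937.
[4] 279937 ≡ 6^(6 + 1) + 1 (base 6). Lift 7: 5764802. −1: 5764801.

11, 84, 1027, 15627, 279937, 5764801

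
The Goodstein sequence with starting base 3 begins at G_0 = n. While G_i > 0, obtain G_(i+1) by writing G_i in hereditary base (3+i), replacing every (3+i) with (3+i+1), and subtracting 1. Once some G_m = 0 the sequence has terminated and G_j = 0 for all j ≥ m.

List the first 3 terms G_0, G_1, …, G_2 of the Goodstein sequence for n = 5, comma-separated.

5, 5, 5

(0) 5|_3 = 3 + 2 ↦ 4 + 2|_4 = 6 ⇒ 5
(1) 5|_4 = 4 + 1 ↦ 5 + 1|_5 = 6 ⇒ 5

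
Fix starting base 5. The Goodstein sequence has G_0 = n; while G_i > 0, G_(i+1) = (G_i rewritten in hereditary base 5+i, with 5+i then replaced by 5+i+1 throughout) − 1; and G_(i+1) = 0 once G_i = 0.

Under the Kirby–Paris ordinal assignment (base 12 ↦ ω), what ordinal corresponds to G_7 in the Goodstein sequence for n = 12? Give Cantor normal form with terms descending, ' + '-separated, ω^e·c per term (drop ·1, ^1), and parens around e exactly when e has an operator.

ω + 3

[0] 12 ≡ 2·5 + 2 (base 5). Lift 6: 14. −1: 13.
[1] 13 ≡ 2·6 + 1 (base 6). Lift 7: 15. −1: 14.
[2] 14 ≡ 2·7 (base 7). Lift 8: 16. −1: 15.
[3] 15 ≡ 8 + 7 (base 8). Lift 9: 16. −1: 15.
[4] 15 ≡ 9 + 6 (base 9). Lift 10: 16. −1: 15.
[5] 15 ≡ 10 + 5 (base 10). Lift 11: 16. −1: 15.
[6] 15 ≡ 11 + 4 (base 11). Lift 12: 16. −1: 15.
[7] 15 ≡ 12 + 3 (base 12). Lift 13: 16. −1: 15.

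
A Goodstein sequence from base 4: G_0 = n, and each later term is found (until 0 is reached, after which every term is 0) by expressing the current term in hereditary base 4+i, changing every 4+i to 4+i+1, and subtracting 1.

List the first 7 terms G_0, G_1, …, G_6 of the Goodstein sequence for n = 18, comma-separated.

18, 26, 36, 48, 53, 58, 63

G_0 = 18. HB_4(18) = 4^2 + 2. Bump = 27. G_1 = 26.
G_1 = 26. HB_5(26) = 5^2 + 1. Bump = 37. G_2 = 36.
G_2 = 36. HB_6(36) = 6^2. Bump = 49. G_3 = 48.
G_3 = 48. HB_7(48) = 6·7 + 6. Bump = 54. G_4 = 53.
G_4 = 53. HB_8(53) = 6·8 + 5. Bump = 59. G_5 = 58.
G_5 = 58. HB_9(58) = 6·9 + 4. Bump = 64. G_6 = 63.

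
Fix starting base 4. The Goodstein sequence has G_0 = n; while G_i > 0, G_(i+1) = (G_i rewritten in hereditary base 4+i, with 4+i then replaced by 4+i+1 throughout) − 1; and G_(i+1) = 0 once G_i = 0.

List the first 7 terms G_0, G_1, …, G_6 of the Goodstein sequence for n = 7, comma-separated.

7, 7, 7, 7, 7, 6, 5

(0) 7|_4 = 4 + 3 ↦ 5 + 3|_5 = 8 ⇒ 7
(1) 7|_5 = 5 + 2 ↦ 6 + 2|_6 = 8 ⇒ 7
(2) 7|_6 = 6 + 1 ↦ 7 + 1|_7 = 8 ⇒ 7
(3) 7|_7 = 7 ↦ 8|_8 = 8 ⇒ 7
(4) 7|_8 = 7 ↦ 7|_9 = 7 ⇒ 6
(5) 6|_9 = 6 ↦ 6|_10 = 6 ⇒ 5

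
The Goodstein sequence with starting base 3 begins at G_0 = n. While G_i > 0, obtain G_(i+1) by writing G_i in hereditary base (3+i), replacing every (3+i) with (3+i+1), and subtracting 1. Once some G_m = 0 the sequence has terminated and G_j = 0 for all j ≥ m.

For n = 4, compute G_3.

G_0=4  [base 3] 3 + 1  →[3↦4]→  4 + 1 = 5  −1 ⇒ G_1=4
G_1=4  [base 4] 4  →[4↦5]→  5 = 5  −1 ⇒ G_2=4
G_2=4  [base 5] 4  →[5↦6]→  4 = 4  −1 ⇒ G_3=3
G_3=3  [base 6] 3  →[6↦7]→  3 = 3  −1 ⇒ G_4=2

3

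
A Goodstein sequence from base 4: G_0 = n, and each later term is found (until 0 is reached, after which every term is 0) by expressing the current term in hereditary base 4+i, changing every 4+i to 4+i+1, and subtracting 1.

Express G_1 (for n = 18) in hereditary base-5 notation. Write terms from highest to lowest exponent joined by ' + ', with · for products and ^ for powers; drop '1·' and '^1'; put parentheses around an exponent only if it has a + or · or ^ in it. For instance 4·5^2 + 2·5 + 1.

5^2 + 1

G_0 = 18. HB_4(18) = 4^2 + 2. Bump = 27. G_1 = 26.
G_1 = 26. HB_5(26) = 5^2 + 1. Bump = 37. G_2 = 36.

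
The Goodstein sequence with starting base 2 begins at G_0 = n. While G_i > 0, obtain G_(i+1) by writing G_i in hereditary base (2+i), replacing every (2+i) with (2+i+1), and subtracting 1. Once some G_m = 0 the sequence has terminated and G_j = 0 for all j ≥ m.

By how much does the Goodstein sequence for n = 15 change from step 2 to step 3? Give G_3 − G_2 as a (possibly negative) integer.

17469

i=0: 15 = 2^(2 + 1) + 2^2 + 2 + 1 (b=2); 2→3: 3^(3 + 1) + 3^3 + 3 + 1 = 112; 112−1 = 111
i=1: 111 = 3^(3 + 1) + 3^3 + 3 (b=3); 3→4: 4^(4 + 1) + 4^4 + 4 = 1284; 1284−1 = 1283
i=2: 1283 = 4^(4 + 1) + 4^4 + 3 (b=4); 4→5: 5^(5 + 1) + 5^5 + 3 = 18753; 18753−1 = 18752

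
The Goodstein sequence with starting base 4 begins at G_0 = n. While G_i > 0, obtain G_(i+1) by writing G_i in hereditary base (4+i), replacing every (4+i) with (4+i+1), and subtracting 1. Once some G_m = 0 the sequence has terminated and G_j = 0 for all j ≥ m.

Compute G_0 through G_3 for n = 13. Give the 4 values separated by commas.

base 4: 13 = 3·4 + 1; at 5: 3·5 + 1 = 16; next = 15
base 5: 15 = 3·5; at 6: 3·6 = 18; next = 17
base 6: 17 = 2·6 + 5; at 7: 2·7 + 5 = 19; next = 18

13, 15, 17, 18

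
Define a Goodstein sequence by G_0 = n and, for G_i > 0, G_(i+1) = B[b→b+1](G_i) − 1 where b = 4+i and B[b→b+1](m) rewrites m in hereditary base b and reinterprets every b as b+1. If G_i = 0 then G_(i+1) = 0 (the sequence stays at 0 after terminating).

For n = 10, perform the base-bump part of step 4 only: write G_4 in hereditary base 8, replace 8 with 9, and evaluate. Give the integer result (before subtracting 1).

14

G_0 = 10. HB_4(10) = 2·4 + 2. Bump = 12. G_1 = 11.
G_1 = 11. HB_5(11) = 2·5 + 1. Bump = 13. G_2 = 12.
G_2 = 12. HB_6(12) = 2·6. Bump = 14. G_3 = 13.
G_3 = 13. HB_7(13) = 7 + 6. Bump = 14. G_4 = 13.
G_4 = 13. HB_8(13) = 8 + 5. Bump = 14. G_5 = 13.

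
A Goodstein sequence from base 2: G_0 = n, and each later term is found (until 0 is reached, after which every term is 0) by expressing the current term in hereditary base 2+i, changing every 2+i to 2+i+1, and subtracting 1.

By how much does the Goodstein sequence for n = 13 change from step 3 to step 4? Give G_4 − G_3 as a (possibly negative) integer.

264619

base 2: 13 = 2^(2 + 1) + 2^2 + 1; at 3: 3^(3 + 1) + 3^3 + 1 = 109; next = 108
base 3: 108 = 3^(3 + 1) + 3^3; at 4: 4^(4 + 1) + 4^4 = 1280; next = 1279
base 4: 1279 = 4^(4 + 1) + 3·4^3 + 3·4^2 + 3·4 + 3; at 5: 5^(5 + 1) + 3·5^3 + 3·5^2 + 3·5 + 3 = 16093; next = 16092
base 5: 16092 = 5^(5 + 1) + 3·5^3 + 3·5^2 + 3·5 + 2; at 6: 6^(6 + 1) + 3·6^3 + 3·6^2 + 3·6 + 2 = 280712; next = 280711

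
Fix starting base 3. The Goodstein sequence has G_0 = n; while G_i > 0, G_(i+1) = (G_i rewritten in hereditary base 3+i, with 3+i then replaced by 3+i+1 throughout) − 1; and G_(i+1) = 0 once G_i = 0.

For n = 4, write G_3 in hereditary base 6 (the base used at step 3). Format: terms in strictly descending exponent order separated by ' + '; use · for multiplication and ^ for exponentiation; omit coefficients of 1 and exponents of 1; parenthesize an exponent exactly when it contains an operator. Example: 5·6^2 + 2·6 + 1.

G_0 = 4. HB_3(4) = 3 + 1. Bump = 5. G_1 = 4.
G_1 = 4. HB_4(4) = 4. Bump = 5. G_2 = 4.
G_2 = 4. HB_5(4) = 4. Bump = 4. G_3 = 3.

3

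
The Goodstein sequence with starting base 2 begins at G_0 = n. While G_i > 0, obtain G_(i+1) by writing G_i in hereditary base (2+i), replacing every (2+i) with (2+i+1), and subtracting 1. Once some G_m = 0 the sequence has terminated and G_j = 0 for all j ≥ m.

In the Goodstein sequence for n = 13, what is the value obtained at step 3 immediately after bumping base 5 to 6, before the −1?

280712

13 —HB2→ 2^(2 + 1) + 2^2 + 1 —bump→ 3^(3 + 1) + 3^3 + 1 = 109 —(−1)→ 108
108 —HB3→ 3^(3 + 1) + 3^3 —bump→ 4^(4 + 1) + 4^4 = 1280 —(−1)→ 1279
1279 —HB4→ 4^(4 + 1) + 3·4^3 + 3·4^2 + 3·4 + 3 —bump→ 5^(5 + 1) + 3·5^3 + 3·5^2 + 3·5 + 3 = 16093 —(−1)→ 16092
16092 —HB5→ 5^(5 + 1) + 3·5^3 + 3·5^2 + 3·5 + 2 —bump→ 6^(6 + 1) + 3·6^3 + 3·6^2 + 3·6 + 2 = 280712 —(−1)→ 280711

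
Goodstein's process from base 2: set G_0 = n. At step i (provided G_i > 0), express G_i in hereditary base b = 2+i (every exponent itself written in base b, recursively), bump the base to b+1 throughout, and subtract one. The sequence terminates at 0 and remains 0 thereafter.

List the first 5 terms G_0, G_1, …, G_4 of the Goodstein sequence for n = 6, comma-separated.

[0] 6 ≡ 2^2 + 2 (base 2). Lift 3: 30. −1: 29.
[1] 29 ≡ 3^3 + 2 (base 3). Lift 4: 258. −1: 257.
[2] 257 ≡ 4^4 + 1 (base 4). Lift 5: 3126. −1: 3125.
[3] 3125 ≡ 5^5 (base 5). Lift 6: 46656. −1: 46655.

6, 29, 257, 3125, 46655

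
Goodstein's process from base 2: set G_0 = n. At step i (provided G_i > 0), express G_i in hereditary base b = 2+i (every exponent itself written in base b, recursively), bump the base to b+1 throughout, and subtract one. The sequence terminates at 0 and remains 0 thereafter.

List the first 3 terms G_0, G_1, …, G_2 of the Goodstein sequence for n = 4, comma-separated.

4, 26, 41

G_0=4  [base 2] 2^2  →[2↦3]→  3^3 = 27  −1 ⇒ G_1=26
G_1=26  [base 3] 2·3^2 + 2·3 + 2  →[3↦4]→  2·4^2 + 2·4 + 2 = 42  −1 ⇒ G_2=41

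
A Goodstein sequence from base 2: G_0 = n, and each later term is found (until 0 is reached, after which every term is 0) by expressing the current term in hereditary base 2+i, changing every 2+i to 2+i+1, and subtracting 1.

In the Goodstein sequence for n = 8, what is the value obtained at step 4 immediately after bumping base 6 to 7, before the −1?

1647196

[0] 8 ≡ 2^(2 + 1) (base 2). Lift 3: 81. −1: 80.
[1] 80 ≡ 2·3^3 + 2·3^2 + 2·3 + 2 (base 3). Lift 4: 554. −1: 553.
[2] 553 ≡ 2·4^4 + 2·4^2 + 2·4 + 1 (base 4). Lift 5: 6311. −1: 6310.
[3] 6310 ≡ 2·5^5 + 2·5^2 + 2·5 (base 5). Lift 6: 93396. −1: 93395.
[4] 93395 ≡ 2·6^6 + 2·6^2 + 6 + 5 (base 6). Lift 7: 1647196. −1: 1647195.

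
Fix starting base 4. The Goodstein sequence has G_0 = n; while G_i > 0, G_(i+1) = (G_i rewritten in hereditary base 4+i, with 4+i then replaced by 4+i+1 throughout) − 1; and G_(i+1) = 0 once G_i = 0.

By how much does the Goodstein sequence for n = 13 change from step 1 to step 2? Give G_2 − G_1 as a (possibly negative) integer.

(0) 13|_4 = 3·4 + 1 ↦ 3·5 + 1|_5 = 16 ⇒ 15
(1) 15|_5 = 3·5 ↦ 3·6|_6 = 18 ⇒ 17

2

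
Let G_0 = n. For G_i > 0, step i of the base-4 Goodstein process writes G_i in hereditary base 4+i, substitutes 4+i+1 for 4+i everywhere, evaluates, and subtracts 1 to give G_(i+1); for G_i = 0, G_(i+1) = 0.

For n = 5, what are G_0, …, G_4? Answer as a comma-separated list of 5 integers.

5, 5, 5, 4, 3

step 0: 5 = 4 + 1; sub 5 for 4: 5 + 1; = 6; G_1 = 6−1 = 5
step 1: 5 = 5; sub 6 for 5: 6; = 6; G_2 = 6−1 = 5
step 2: 5 = 5; sub 7 for 6: 5; = 5; G_3 = 5−1 = 4
step 3: 4 = 4; sub 8 for 7: 4; = 4; G_4 = 4−1 = 3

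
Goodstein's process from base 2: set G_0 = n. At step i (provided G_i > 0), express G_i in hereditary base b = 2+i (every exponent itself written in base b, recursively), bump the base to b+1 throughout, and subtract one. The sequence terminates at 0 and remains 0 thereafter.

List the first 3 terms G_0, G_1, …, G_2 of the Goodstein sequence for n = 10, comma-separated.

G_0=10  [base 2] 2^(2 + 1) + 2  →[2↦3]→  3^(3 + 1) + 3 = 84  −1 ⇒ G_1=83
G_1=83  [base 3] 3^(3 + 1) + 2  →[3↦4]→  4^(4 + 1) + 2 = 1026  −1 ⇒ G_2=1025

10, 83, 1025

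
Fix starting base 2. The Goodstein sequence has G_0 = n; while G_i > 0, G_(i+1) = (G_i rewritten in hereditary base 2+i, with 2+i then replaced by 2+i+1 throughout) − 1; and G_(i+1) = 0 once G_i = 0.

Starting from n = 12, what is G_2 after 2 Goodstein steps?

G_0=12  [base 2] 2^(2 + 1) + 2^2  →[2↦3]→  3^(3 + 1) + 3^3 = 108  −1 ⇒ G_1=107
G_1=107  [base 3] 3^(3 + 1) + 2·3^2 + 2·3 + 2  →[3↦4]→  4^(4 + 1) + 2·4^2 + 2·4 + 2 = 1066  −1 ⇒ G_2=1065
G_2=1065  [base 4] 4^(4 + 1) + 2·4^2 + 2·4 + 1  →[4↦5]→  5^(5 + 1) + 2·5^2 + 2·5 + 1 = 15686  −1 ⇒ G_3=15685

1065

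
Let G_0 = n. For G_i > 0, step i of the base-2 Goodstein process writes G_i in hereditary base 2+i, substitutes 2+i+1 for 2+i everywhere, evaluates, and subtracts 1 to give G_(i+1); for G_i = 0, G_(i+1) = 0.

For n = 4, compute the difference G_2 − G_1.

15

[0] 4 ≡ 2^2 (base 2). Lift 3: 27. −1: 26.
[1] 26 ≡ 2·3^2 + 2·3 + 2 (base 3). Lift 4: 42. −1: 41.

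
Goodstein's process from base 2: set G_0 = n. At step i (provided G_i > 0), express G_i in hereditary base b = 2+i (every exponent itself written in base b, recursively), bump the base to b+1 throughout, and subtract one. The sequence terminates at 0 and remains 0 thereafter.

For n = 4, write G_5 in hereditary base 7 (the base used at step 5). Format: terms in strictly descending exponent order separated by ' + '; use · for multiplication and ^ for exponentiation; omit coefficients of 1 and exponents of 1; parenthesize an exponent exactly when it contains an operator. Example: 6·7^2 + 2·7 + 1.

2·7^2 + 7 + 4

step 0: 4 = 2^2; sub 3 for 2: 3^3; = 27; G_1 = 27−1 = 26
step 1: 26 = 2·3^2 + 2·3 + 2; sub 4 for 3: 2·4^2 + 2·4 + 2; = 42; G_2 = 42−1 = 41
step 2: 41 = 2·4^2 + 2·4 + 1; sub 5 for 4: 2·5^2 + 2·5 + 1; = 61; G_3 = 61−1 = 60
step 3: 60 = 2·5^2 + 2·5; sub 6 for 5: 2·6^2 + 2·6; = 84; G_4 = 84−1 = 83
step 4: 83 = 2·6^2 + 6 + 5; sub 7 for 6: 2·7^2 + 7 + 5; = 110; G_5 = 110−1 = 109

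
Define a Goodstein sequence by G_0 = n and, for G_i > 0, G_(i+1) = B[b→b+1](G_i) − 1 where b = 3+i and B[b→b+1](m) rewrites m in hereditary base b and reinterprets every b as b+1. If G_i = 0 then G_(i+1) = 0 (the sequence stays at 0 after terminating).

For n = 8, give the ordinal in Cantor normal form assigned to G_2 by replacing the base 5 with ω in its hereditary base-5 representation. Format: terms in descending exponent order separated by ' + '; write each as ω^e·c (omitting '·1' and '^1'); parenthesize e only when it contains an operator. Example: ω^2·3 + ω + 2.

ω·2

step 0: 8 = 2·3 + 2; sub 4 for 3: 2·4 + 2; = 10; G_1 = 10−1 = 9
step 1: 9 = 2·4 + 1; sub 5 for 4: 2·5 + 1; = 11; G_2 = 11−1 = 10
step 2: 10 = 2·5; sub 6 for 5: 2·6; = 12; G_3 = 12−1 = 11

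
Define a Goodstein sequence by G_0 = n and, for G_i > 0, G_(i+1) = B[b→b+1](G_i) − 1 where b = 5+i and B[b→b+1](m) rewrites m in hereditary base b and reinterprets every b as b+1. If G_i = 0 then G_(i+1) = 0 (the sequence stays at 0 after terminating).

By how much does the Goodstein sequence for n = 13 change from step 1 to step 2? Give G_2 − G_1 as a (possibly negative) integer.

1

[0] 13 ≡ 2·5 + 3 (base 5). Lift 6: 15. −1: 14.
[1] 14 ≡ 2·6 + 2 (base 6). Lift 7: 16. −1: 15.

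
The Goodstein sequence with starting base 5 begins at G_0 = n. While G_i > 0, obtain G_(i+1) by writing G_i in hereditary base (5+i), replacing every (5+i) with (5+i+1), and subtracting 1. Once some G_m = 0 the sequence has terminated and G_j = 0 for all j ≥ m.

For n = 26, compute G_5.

63

step 0: 26 = 5^2 + 1; sub 6 for 5: 6^2 + 1; = 37; G_1 = 37−1 = 36
step 1: 36 = 6^2; sub 7 for 6: 7^2; = 49; G_2 = 49−1 = 48
step 2: 48 = 6·7 + 6; sub 8 for 7: 6·8 + 6; = 54; G_3 = 54−1 = 53
step 3: 53 = 6·8 + 5; sub 9 for 8: 6·9 + 5; = 59; G_4 = 59−1 = 58
step 4: 58 = 6·9 + 4; sub 10 for 9: 6·10 + 4; = 64; G_5 = 64−1 = 63
step 5: 63 = 6·10 + 3; sub 11 for 10: 6·11 + 3; = 69; G_6 = 69−1 = 68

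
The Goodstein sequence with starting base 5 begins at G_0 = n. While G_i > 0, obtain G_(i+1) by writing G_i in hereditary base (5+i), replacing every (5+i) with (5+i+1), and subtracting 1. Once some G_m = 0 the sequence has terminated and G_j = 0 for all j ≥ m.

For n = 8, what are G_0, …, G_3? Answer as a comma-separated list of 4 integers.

G_0=8  [base 5] 5 + 3  →[5↦6]→  6 + 3 = 9  −1 ⇒ G_1=8
G_1=8  [base 6] 6 + 2  →[6↦7]→  7 + 2 = 9  −1 ⇒ G_2=8
G_2=8  [base 7] 7 + 1  →[7↦8]→  8 + 1 = 9  −1 ⇒ G_3=8

8, 8, 8, 8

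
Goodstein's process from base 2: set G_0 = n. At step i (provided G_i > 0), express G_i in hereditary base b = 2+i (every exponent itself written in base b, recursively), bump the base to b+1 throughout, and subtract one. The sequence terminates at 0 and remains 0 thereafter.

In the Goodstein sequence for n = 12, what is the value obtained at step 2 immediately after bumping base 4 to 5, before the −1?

15686

(0) 12|_2 = 2^(2 + 1) + 2^2 ↦ 3^(3 + 1) + 3^3|_3 = 108 ⇒ 107
(1) 107|_3 = 3^(3 + 1) + 2·3^2 + 2·3 + 2 ↦ 4^(4 + 1) + 2·4^2 + 2·4 + 2|_4 = 1066 ⇒ 1065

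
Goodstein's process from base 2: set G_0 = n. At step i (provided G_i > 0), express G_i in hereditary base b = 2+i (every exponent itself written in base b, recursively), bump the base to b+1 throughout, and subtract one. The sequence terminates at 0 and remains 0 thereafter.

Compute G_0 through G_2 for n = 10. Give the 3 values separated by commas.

G_0 = 10. HB_2(10) = 2^(2 + 1) + 2. Bump = 84. G_1 = 83.
G_1 = 83. HB_3(83) = 3^(3 + 1) + 2. Bump = 1026. G_2 = 1025.

10, 83, 1025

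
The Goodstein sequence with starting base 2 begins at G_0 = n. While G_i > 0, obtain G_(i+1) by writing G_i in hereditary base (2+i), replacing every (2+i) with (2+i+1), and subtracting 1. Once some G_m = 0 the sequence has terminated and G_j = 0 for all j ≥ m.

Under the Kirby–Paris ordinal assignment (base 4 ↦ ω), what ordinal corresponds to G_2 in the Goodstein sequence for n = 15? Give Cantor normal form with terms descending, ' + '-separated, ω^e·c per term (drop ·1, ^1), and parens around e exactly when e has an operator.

ω^(ω + 1) + ω^ω + 3

[0] 15 ≡ 2^(2 + 1) + 2^2 + 2 + 1 (base 2). Lift 3: 112. −1: 111.
[1] 111 ≡ 3^(3 + 1) + 3^3 + 3 (base 3). Lift 4: 1284. −1: 1283.
[2] 1283 ≡ 4^(4 + 1) + 4^4 + 3 (base 4). Lift 5: 18753. −1: 18752.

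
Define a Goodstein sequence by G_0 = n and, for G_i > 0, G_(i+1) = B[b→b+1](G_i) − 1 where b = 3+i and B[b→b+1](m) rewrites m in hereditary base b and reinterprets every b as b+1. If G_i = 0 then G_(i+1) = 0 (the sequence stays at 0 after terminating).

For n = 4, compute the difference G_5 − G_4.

-1

i=0: 4 = 3 + 1 (b=3); 3→4: 4 + 1 = 5; 5−1 = 4
i=1: 4 = 4 (b=4); 4→5: 5 = 5; 5−1 = 4
i=2: 4 = 4 (b=5); 5→6: 4 = 4; 4−1 = 3
i=3: 3 = 3 (b=6); 6→7: 3 = 3; 3−1 = 2
i=4: 2 = 2 (b=7); 7→8: 2 = 2; 2−1 = 1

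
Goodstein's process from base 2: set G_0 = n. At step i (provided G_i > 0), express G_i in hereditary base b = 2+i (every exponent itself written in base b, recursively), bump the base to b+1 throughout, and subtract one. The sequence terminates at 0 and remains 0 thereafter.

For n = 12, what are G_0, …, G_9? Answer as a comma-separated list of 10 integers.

12, 107, 1065, 15685, 280019, 5764910, 134217867, 3486784574, 100000000211, 3138428376974

step 0: 12 = 2^(2 + 1) + 2^2; sub 3 for 2: 3^(3 + 1) + 3^3; = 108; G_1 = 108−1 = 107
step 1: 107 = 3^(3 + 1) + 2·3^2 + 2·3 + 2; sub 4 for 3: 4^(4 + 1) + 2·4^2 + 2·4 + 2; = 1066; G_2 = 1066−1 = 1065
step 2: 1065 = 4^(4 + 1) + 2·4^2 + 2·4 + 1; sub 5 for 4: 5^(5 + 1) + 2·5^2 + 2·5 + 1; = 15686; G_3 = 15686−1 = 15685
step 3: 15685 = 5^(5 + 1) + 2·5^2 + 2·5; sub 6 for 5: 6^(6 + 1) + 2·6^2 + 2·6; = 280020; G_4 = 280020−1 = 280019
step 4: 280019 = 6^(6 + 1) + 2·6^2 + 6 + 5; sub 7 for 6: 7^(7 + 1) + 2·7^2 + 7 + 5; = 5764911; G_5 = 5764911−1 = 5764910
step 5: 5764910 = 7^(7 + 1) + 2·7^2 + 7 + 4; sub 8 for 7: 8^(8 + 1) + 2·8^2 + 8 + 4; = 134217868; G_6 = 134217868−1 = 134217867
step 6: 134217867 = 8^(8 + 1) + 2·8^2 + 8 + 3; sub 9 for 8: 9^(9 + 1) + 2·9^2 + 9 + 3; = 3486784575; G_7 = 3486784575−1 = 3486784574
step 7: 3486784574 = 9^(9 + 1) + 2·9^2 + 9 + 2; sub 10 for 9: 10^(10 + 1) + 2·10^2 + 10 + 2; = 100000000212; G_8 = 100000000212−1 = 100000000211
step 8: 100000000211 = 10^(10 + 1) + 2·10^2 + 10 + 1; sub 11 for 10: 11^(11 + 1) + 2·11^2 + 11 + 1; = 3138428376975; G_9 = 3138428376975−1 = 3138428376974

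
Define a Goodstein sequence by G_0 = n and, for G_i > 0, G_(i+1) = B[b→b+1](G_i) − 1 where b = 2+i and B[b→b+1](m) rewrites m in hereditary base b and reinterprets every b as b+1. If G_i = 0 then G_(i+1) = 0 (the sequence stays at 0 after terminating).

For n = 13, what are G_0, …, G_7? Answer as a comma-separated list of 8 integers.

G_0=13  [base 2] 2^(2 + 1) + 2^2 + 1  →[2↦3]→  3^(3 + 1) + 3^3 + 1 = 109  −1 ⇒ G_1=108
G_1=108  [base 3] 3^(3 + 1) + 3^3  →[3↦4]→  4^(4 + 1) + 4^4 = 1280  −1 ⇒ G_2=1279
G_2=1279  [base 4] 4^(4 + 1) + 3·4^3 + 3·4^2 + 3·4 + 3  →[4↦5]→  5^(5 + 1) + 3·5^3 + 3·5^2 + 3·5 + 3 = 16093  −1 ⇒ G_3=16092
G_3=16092  [base 5] 5^(5 + 1) + 3·5^3 + 3·5^2 + 3·5 + 2  →[5↦6]→  6^(6 + 1) + 3·6^3 + 3·6^2 + 3·6 + 2 = 280712  −1 ⇒ G_4=280711
G_4=280711  [base 6] 6^(6 + 1) + 3·6^3 + 3·6^2 + 3·6 + 1  →[6↦7]→  7^(7 + 1) + 3·7^3 + 3·7^2 + 3·7 + 1 = 5765999  −1 ⇒ G_5=5765998
G_5=5765998  [base 7] 7^(7 + 1) + 3·7^3 + 3·7^2 + 3·7  →[7↦8]→  8^(8 + 1) + 3·8^3 + 3·8^2 + 3·8 = 134219480  −1 ⇒ G_6=134219479
G_6=134219479  [base 8] 8^(8 + 1) + 3·8^3 + 3·8^2 + 2·8 + 7  →[8↦9]→  9^(9 + 1) + 3·9^3 + 3·9^2 + 2·9 + 7 = 3486786856  −1 ⇒ G_7=3486786855

13, 108, 1279, 16092, 280711, 5765998, 134219479, 3486786855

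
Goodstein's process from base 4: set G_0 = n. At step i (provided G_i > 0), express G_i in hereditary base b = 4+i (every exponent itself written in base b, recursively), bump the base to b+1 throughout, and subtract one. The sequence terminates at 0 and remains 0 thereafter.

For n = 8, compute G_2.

base 4: 8 = 2·4; at 5: 2·5 = 10; next = 9
base 5: 9 = 5 + 4; at 6: 6 + 4 = 10; next = 9
base 6: 9 = 6 + 3; at 7: 7 + 3 = 10; next = 9

9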